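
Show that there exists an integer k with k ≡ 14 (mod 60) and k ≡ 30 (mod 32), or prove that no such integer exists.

Here gcd(60, 32) = 4, and both 14 and 30 leave remainder 2 mod 4, so the system is consistent.
Step through k = 14, 14 + 60, 14 + 2·60, …: the values 14, 74, 134, 194, 254 reduce mod 32 to 14, 10, 6, 2, 30. The value 254 hits 30.
Indeed 254 ≡ 14 (mod 60) and 254 ≡ 30 (mod 32).

k = 254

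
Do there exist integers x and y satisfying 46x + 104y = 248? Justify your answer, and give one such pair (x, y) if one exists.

Every value of 46x + 104y is a multiple of gcd(46, 104) = 2; since 2 ∣ 248, solutions exist.
Dividing through by 2 reduces the equation to 23x + 52y = 124.
Run the Euclidean algorithm on 52 and 23: 52 = 2·23 + 6, 23 = 3·6 + 5, 6 = 1·5 + 1, 5 = 5·1 + 0.
Back-substituting, 1 = 6 − 1·5 = 6 − (23 − 3·6) = −23 + 4·6 = −23 + 4·(52 − 2·23) = 4·52 − 9·23; that is, 23·(-9) + 52·4 = 1.
Scaling by 124 gives the particular solution (x, y) = (-1116, 496).
Shifting by a multiple of (52, −23) keeps it a solution: x = -1116 + 22·52 = 28, y = 496 − 22·23 = -10.
Check: 46·28 + 104·(-10) = 1288 − 1040 = 248. ✓

x = 28, y = -10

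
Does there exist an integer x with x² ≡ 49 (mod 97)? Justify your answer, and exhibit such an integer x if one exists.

Take x = 7. Then 7² = 49, and since 0 ≤ 49 < 97 this is already reduced: 7² ≡ 49 (mod 97).

x = 7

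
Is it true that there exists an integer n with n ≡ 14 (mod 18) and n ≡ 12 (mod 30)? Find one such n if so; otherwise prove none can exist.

gcd(18, 30) = 6. If n ≡ 14 (mod 18) and n ≡ 12 (mod 30), then n ≡ 14 (mod 6) and n ≡ 12 (mod 6).
However 14 ≡ 2 and 12 ≡ 0 (mod 6), and 2 ≠ 0.
Therefore no such n exists.

No such integer exists.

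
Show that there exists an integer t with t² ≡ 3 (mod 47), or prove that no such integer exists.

t = 35 works: 35² = 1225, and 1225 − 3 = 1222 = 26·47.

t = 35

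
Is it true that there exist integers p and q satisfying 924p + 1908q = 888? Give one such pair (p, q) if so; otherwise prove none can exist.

gcd(924, 1908) = 12, and 12 divides 888, so integer solutions exist.
Dividing through by 12 reduces the equation to 77p + 159q = 74.
Run the Euclidean algorithm on 159 and 77: 159 = 2·77 + 5, 77 = 15·5 + 2, 5 = 2·2 + 1, 2 = 2·1 + 0.
Back-substituting, 1 = 5 − 2·2 = 5 − 2·(77 − 15·5) = −2·77 + 31·5 = −2·77 + 31·(159 − 2·77) = 31·159 − 64·77; that is, 77·(-64) + 159·31 = 1.
Scaling by 74 gives the particular solution (p, q) = (-4736, 2294).
The general solution is p = -4736 + 159k, q = 2294 − 77k; taking k = 30 gives the smaller pair p = 34, q = -16.
Check: 924·34 + 1908·(-16) = 31416 − 30528 = 888. ✓

p = 34, q = -16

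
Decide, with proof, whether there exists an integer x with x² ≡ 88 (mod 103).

No such integer exists.

Apply Euler's criterion with the prime 103: 88 is a quadratic residue iff 88^51 ≡ 1 (mod 103), and a non-residue iff it is ≡ −1.
Repeated squaring mod 103: 88^2 = 7744 ≡ 19; 88^4 ≡ 19² = 361 ≡ 52; 88^8 ≡ 52² = 2704 ≡ 26; 88^16 ≡ 26² = 676 ≡ 58; 88^32 ≡ 58² = 3364 ≡ 68.
Since 51 = 32 + 16 + 2 + 1, 88^51 ≡ 68 · 58 · 19 · 88; multiplying out mod 103: 68·58 = 3944 ≡ 30, then 30·19 = 570 ≡ 55, then 55·88 = 4840 ≡ 102. Thus 88^51 ≡ 102 ≡ −1 (mod 103).
By Euler's criterion 88 is a quadratic non-residue mod 103: no x satisfies x² ≡ 88 (mod 103).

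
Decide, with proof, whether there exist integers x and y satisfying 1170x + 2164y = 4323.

Any value of 1170x + 2164y is a multiple of gcd(1170, 2164) = 2.
However 4323 leaves remainder 1 on division by 2.
Hence no integers x, y satisfy the equation.

No, no such integers exist.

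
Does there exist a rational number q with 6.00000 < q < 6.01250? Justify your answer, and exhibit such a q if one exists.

q = 487/81

Multiplying by 81: 81·6.00000 = 486.00000 and 81·6.01250 = 487.01250, so the integer 487 lies strictly between them.
So q = 487/81 works: it is a ratio of integers, and dividing 81·6.00000 < 487 < 81·6.01250 through by 81 gives 6.00000 < 487/81 < 6.01250.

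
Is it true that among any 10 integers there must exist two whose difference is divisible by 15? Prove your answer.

Take the 10 consecutive integers 9, 10, …, 18: their residues mod 15 are all distinct because 10 ≤ 15.
The differences between them range over 1, …, 9, none of which is divisible by 15.

No, the set {9, 10, 11, 12, 13, 14, 15, 16, 17, 18} is a counterexample.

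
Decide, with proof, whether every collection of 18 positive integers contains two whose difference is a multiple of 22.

Take the 18 consecutive integers 22, 23, …, 39: their residues mod 22 are all distinct because 18 ≤ 22.
The differences between them range over 1, …, 17, none of which is divisible by 22.

No; for instance {22, 23, 24, 25, 26, 27, 28, 29, 30, 31, 32, 33, 34, 35, 36, 37, 38, 39} is a counterexample.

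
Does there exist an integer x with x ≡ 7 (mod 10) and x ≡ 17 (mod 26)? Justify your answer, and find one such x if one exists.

x = 17

gcd(10, 26) = 2. A simultaneous solution exists iff 7 ≡ 17 (mod 2); here 7 mod 2 = 1 = 17 mod 2, so it does.
Step through x = 7, 7 + 10, 7 + 2·10, …: the values 7, 17 reduce mod 26 to 7, 17. The value 17 hits 17.
Indeed 17 ≡ 7 (mod 10) and 17 ≡ 17 (mod 26).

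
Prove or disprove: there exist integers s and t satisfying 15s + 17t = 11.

15 and 17 are coprime, so 15s + 17t ranges over all of ℤ.
Run the Euclidean algorithm on 17 and 15: 17 = 1·15 + 2, 15 = 7·2 + 1, 2 = 2·1 + 0.
Back-substituting, 1 = 15 − 7·2 = 15 − 7·(17 − 1·15) = −7·17 + 8·15; that is, 15·8 + 17·(-7) = 1.
Multiplying through by 11: s = 8·11 = 88, t = (-7)·11 = -77 is a solution.
The general solution is s = 88 + 17k, t = -77 − 15k; taking k = -5 gives the smaller pair s = 3, t = -2.
Indeed 15·3 + 17·(-2) = 45 − 34 = 11.

s = 3, t = -2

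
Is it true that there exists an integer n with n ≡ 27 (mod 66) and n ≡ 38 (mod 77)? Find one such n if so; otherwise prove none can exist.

n = 423

Here gcd(66, 77) = 11, and both 27 and 38 leave remainder 5 mod 11, so the system is consistent.
The integers ≡ 27 (mod 66) are 27, 93, 159, 225, 291, 357, 423, …; their remainders mod 77 are 27, 16, 5, 71, 60, 49, 38, so n = 423 is the first that is ≡ 38 (mod 77).
Verify: 423 = 6·66 + 27 and 423 = 5·77 + 38. ✓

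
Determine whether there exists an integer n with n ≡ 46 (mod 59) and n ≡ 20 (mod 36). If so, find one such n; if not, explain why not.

n = 164

Since 59 and 36 share no common factor, CRT says the pair of congruences has a solution (unique mod 2124).
Any solution of the first congruence is n = 46 + 59t; substituting into the second, 59t ≡ 20 − 46 ≡ 10 (mod 36).
59 ≡ 23 (mod 36), so this reads 23t ≡ 10 (mod 36). To invert 23 modulo 36: 36 = 1·23 + 13, 23 = 1·13 + 10, 13 = 1·10 + 3, 10 = 3·3 + 1, 3 = 3·1 + 0, and unwinding, 1 = 10 − 3·3 = 10 − 3·(13 − 1·10) = −3·13 + 4·10 = −3·13 + 4·(23 − 1·13) = 4·23 − 7·13 = 4·23 − 7·(36 − 1·23) = −7·36 + 11·23. Thus 23⁻¹ ≡ 11 (mod 36).
Therefore t ≡ 11·10 = 110 ≡ 2 (mod 36).
With t = 2: n = 46 + 59·2 = 164.
Verify: 164 = 2·59 + 46 and 164 = 4·36 + 20. ✓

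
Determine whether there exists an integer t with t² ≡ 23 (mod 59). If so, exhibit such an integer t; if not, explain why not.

There is no such integer.

Apply Euler's criterion with the prime 59: 23 is a quadratic residue iff 23^29 ≡ 1 (mod 59), and a non-residue iff it is ≡ −1.
Squaring successively (mod 59): 23^2 = 529 ≡ 57; 23^4 ≡ 57² = 3249 ≡ 4; 23^8 ≡ 4² = 16 ≡ 16; 23^16 ≡ 16² = 256 ≡ 20.
Since 29 = 16 + 8 + 4 + 1, 23^29 ≡ 20 · 16 · 4 · 23; multiplying out mod 59: 20·16 = 320 ≡ 25, then 25·4 = 100 ≡ 41, then 41·23 = 943 ≡ 58. Thus 23^29 ≡ 58 ≡ −1 (mod 59).
The value −1 means 23 is a non-residue modulo 59, so t² ≡ 23 (mod 59) is impossible.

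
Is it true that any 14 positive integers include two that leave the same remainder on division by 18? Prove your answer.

No; for instance {46, 47, 48, 49, 50, 51, 52, 53, 54, 55, 56, 57, 58, 59} is a counterexample.

Try 14 consecutive integers, 46, 47, …, 59. Their remainders mod 18 are 10, 11, 12, 13, 14, 15, 16, 17, 0, 1, 2, 3, 4, 5 — pairwise different, as any 14 ≤ 18 consecutive integers have distinct residues.
So no two of them leave the same remainder on division by 18; the claim fails for this set.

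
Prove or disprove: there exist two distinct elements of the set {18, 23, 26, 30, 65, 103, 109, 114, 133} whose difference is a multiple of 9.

No, no such pair exists.

Reduce each element modulo 9: 18↦0, 23↦5, 26↦8, 30↦3, 65↦2, 103↦4, 109↦1, 114↦6, 133↦7.
No residue repeats among the 9 elements, so no pair has difference ≡ 0 (mod 9).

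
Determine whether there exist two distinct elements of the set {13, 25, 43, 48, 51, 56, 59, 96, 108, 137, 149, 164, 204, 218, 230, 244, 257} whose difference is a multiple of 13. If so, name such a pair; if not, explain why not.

Yes: 25 and 51.

25 mod 13 = 12 and 51 mod 13 = 12, so 51 − 25 = 26 = 2·13.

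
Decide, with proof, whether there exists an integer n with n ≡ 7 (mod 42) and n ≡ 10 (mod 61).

n = 2023

Since 42 and 61 share no common factor, CRT says the pair of congruences has a solution (unique mod 2562).
Write n = 7 + 42t and require 7 + 42t ≡ 10 (mod 61), i.e. 42t ≡ 3 (mod 61).
To invert 42 modulo 61: 61 = 1·42 + 19, 42 = 2·19 + 4, 19 = 4·4 + 3, 4 = 1·3 + 1, 3 = 3·1 + 0, and unwinding, 1 = 4 − 1·3 = 4 − (19 − 4·4) = −19 + 5·4 = −19 + 5·(42 − 2·19) = 5·42 − 11·19 = 5·42 − 11·(61 − 1·42) = −11·61 + 16·42. Thus 42⁻¹ ≡ 16 (mod 61).
Multiplying by 16: t ≡ 16·3 = 48 (mod 61).
With t = 48: n = 7 + 42·48 = 2023.
Indeed 2023 ≡ 7 (mod 42) and 2023 ≡ 10 (mod 61).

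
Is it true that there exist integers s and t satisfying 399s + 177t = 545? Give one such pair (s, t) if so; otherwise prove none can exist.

No, no such integers exist.

Both 399 and 177 are divisible by gcd(399, 177) = 3, hence so is any combination 399s + 177t.
But 545 is not a multiple of 3 (it leaves remainder 2).
So the equation is unsolvable over ℤ.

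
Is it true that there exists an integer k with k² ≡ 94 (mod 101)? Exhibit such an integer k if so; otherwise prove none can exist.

No, no such integer exists.

Apply Euler's criterion with the prime 101: 94 is a quadratic residue iff 94^50 ≡ 1 (mod 101), and a non-residue iff it is ≡ −1.
Squaring successively (mod 101): 94^2 = 8836 ≡ 49; 94^4 ≡ 49² = 2401 ≡ 78; 94^8 ≡ 78² = 6084 ≡ 24; 94^16 ≡ 24² = 576 ≡ 71; 94^32 ≡ 71² = 5041 ≡ 92.
Since 50 = 32 + 16 + 2, 94^50 ≡ 92 · 71 · 49; multiplying out mod 101: 92·71 = 6532 ≡ 68, then 68·49 = 3332 ≡ 100. Thus 94^50 ≡ 100 ≡ −1 (mod 101).
By Euler's criterion 94 is a quadratic non-residue mod 101: no k satisfies k² ≡ 94 (mod 101).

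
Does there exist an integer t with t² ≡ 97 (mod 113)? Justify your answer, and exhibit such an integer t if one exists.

Take t = 60. Then 60² = 3600 = 31·113 + 97, so 60² ≡ 97 (mod 113).

t = 60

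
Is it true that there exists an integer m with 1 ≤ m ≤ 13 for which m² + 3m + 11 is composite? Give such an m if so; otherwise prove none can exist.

At m = 7: 7² + 3·7 + 11 = 81 = 3·27, which is composite.

m = 7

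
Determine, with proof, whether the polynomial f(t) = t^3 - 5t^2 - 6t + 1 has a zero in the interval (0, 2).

f(0) = 1 and f(2) = -23, which have opposite signs.
As a polynomial, f is continuous on every closed interval.
By the Intermediate Value Theorem, f takes the value 0 somewhere in the open interval.

Yes, f has a root in the interval.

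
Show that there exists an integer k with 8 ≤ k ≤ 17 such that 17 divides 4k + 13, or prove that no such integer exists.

At k = 8, 4·8 + 13 = 45 ≡ 11 (mod 17), and each step in k adds 4, giving residues 11, 15, 2, 6, 10, 14, 1, 5, 9, 13 for k = 8, 9, …, 17.
The residue 0 does not occur, so no k in [8, 17] makes 4k + 13 a multiple of 17.

No, no such integer k in that range exists.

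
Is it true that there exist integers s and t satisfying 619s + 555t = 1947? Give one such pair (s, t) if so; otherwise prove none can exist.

s = 438, t = -485

Since gcd(619, 555) = 1, every integer is an integer combination of 619 and 555.
Euclidean algorithm: 619 = 1·555 + 64, 555 = 8·64 + 43, 64 = 1·43 + 21, 43 = 2·21 + 1, 21 = 21·1 + 0.
Back-substituting, 1 = 43 − 2·21 = 43 − 2·(64 − 1·43) = −2·64 + 3·43 = −2·64 + 3·(555 − 8·64) = 3·555 − 26·64 = 3·555 − 26·(619 − 1·555) = −26·619 + 29·555; that is, 619·(-26) + 555·29 = 1.
Scaling by 1947 gives the particular solution (s, t) = (-50622, 56463).
Shifting by a multiple of (555, −619) keeps it a solution: s = -50622 + 92·555 = 438, t = 56463 − 92·619 = -485.
Check: 619·438 + 555·(-485) = 271122 − 269175 = 1947. ✓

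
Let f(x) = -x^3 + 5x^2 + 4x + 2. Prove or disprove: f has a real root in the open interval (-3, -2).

f has no root in that interval.

f(-3) = 62 and f(-2) = 22, both positive, so a sign-change argument is unavailable; we show f keeps this sign on the whole interval.
Substitute x = -2 − u, where 0 < u < 1 on the interval. Expanding, f(-2 − u) = u^3 + 11u^2 + 28u + 22.
All 4 nonzero coefficients of this polynomial in u are positive; hence for u > 0 the value is a sum of positive terms (the constant 22 among them).
So f is strictly positive on (-3, -2); no root exists in the interval.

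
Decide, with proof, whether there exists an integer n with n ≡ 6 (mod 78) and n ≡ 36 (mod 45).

n = 396

Here gcd(78, 45) = 3, and both 6 and 36 leave remainder 0 mod 3, so the system is consistent.
The integers ≡ 6 (mod 78) are 6, 84, 162, 240, 318, 396, …; their remainders mod 45 are 6, 39, 27, 15, 3, 36, so n = 396 is the first that is ≡ 36 (mod 45).
Verify: 396 = 5·78 + 6 and 396 = 8·45 + 36. ✓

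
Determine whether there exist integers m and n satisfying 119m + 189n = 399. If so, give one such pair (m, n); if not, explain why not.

Every value of 119m + 189n is a multiple of gcd(119, 189) = 7; since 7 ∣ 399, solutions exist.
Dividing through by 7 reduces the equation to 17m + 27n = 57.
Dividing repeatedly: 27 = 1·17 + 10, 17 = 1·10 + 7, 10 = 1·7 + 3, 7 = 2·3 + 1, 3 = 3·1 + 0.
Working back up the chain: 1 = 7 − 2·3 = 7 − 2·(10 − 1·7) = −2·10 + 3·7 = −2·10 + 3·(17 − 1·10) = 3·17 − 5·10 = 3·17 − 5·(27 − 1·17) = −5·27 + 8·17. So 17·8 + 27·(-5) = 1.
Scaling by 57 gives the particular solution (m, n) = (456, -285).
The general solution is m = 456 + 27k, n = -285 − 17k; taking k = -16 gives the smaller pair m = 24, n = -13.
Indeed 119·24 + 189·(-13) = 2856 − 2457 = 399.

m = 24, n = -13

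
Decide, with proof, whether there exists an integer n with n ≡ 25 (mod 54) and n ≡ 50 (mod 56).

No, no such integer exists.

gcd(54, 56) = 2. If n ≡ 25 (mod 54) and n ≡ 50 (mod 56), then n ≡ 25 (mod 2) and n ≡ 50 (mod 2).
However 25 ≡ 1 and 50 ≡ 0 (mod 2), and 1 ≠ 0.
Therefore no such n exists.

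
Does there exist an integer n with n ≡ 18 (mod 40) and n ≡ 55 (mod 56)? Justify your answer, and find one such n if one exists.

No such integer exists.

Both moduli are multiples of 8 = gcd(40, 56), so any solution would satisfy n ≡ 18 and n ≡ 55 modulo 8 simultaneously.
These are incompatible: 18 − 55 = -37 is not divisible by 8.
So no integer satisfies both congruences.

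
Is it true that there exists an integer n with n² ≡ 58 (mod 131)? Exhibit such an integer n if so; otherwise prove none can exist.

n = 53

n = 53 works: 53² = 2809, and 2809 − 58 = 2751 = 21·131.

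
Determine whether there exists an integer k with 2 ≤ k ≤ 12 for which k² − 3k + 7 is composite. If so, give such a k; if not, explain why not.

k = 12

At k = 12: 12² − 3·12 + 7 = 115 = 5·23, which is composite.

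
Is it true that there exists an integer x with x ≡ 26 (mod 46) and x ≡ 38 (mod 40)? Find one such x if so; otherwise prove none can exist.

gcd(46, 40) = 2. A simultaneous solution exists iff 26 ≡ 38 (mod 2); here 26 mod 2 = 0 = 38 mod 2, so it does.
The integers ≡ 26 (mod 46) are 26, 72, 118, …; their remainders mod 40 are 26, 32, 38, so x = 118 is the first that is ≡ 38 (mod 40).
Check: 118 mod 46 = 26, 118 mod 40 = 38. ✓

x = 118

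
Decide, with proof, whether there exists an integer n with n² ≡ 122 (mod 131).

No, no such integer exists.

Apply Euler's criterion with the prime 131: 122 is a quadratic residue iff 122^65 ≡ 1 (mod 131), and a non-residue iff it is ≡ −1.
Squaring successively (mod 131): 122^2 = 14884 ≡ 81; 122^4 ≡ 81² = 6561 ≡ 11; 122^8 ≡ 11² = 121 ≡ 121; 122^16 ≡ 121² = 14641 ≡ 100; 122^32 ≡ 100² = 10000 ≡ 44; 122^64 ≡ 44² = 1936 ≡ 102.
Since 65 = 64 + 1, 122^65 ≡ 102 · 122; multiplying out mod 131: 102·122 = 12444 ≡ 130. Thus 122^65 ≡ 130 ≡ −1 (mod 131).
By Euler's criterion 122 is a quadratic non-residue mod 131: no n satisfies n² ≡ 122 (mod 131).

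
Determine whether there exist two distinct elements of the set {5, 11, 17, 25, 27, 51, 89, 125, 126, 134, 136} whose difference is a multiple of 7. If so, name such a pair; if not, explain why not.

The pair (5, 89) works.

5 mod 7 = 5 and 89 mod 7 = 5, so 89 − 5 = 84 = 12·7.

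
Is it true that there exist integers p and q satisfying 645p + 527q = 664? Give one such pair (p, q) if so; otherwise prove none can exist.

p = 220, q = -268

645 and 527 are coprime, so 645p + 527q ranges over all of ℤ.
Run the Euclidean algorithm on 645 and 527: 645 = 1·527 + 118, 527 = 4·118 + 55, 118 = 2·55 + 8, 55 = 6·8 + 7, 8 = 1·7 + 1, 7 = 7·1 + 0.
Unwinding: 1 = 8 − 1·7 = 8 − (55 − 6·8) = −55 + 7·8 = −55 + 7·(118 − 2·55) = 7·118 − 15·55 = 7·118 − 15·(527 − 4·118) = −15·527 + 67·118 = −15·527 + 67·(645 − 1·527) = 67·645 − 82·527, i.e. 645·67 + 527·(-82) = 1.
Scaling by 664 gives the particular solution (p, q) = (44488, -54448).
Subtracting 84·527 from p and adding 84·645 to q gives the tidier solution (220, -268).
Check: 645·220 + 527·(-268) = 141900 − 141236 = 664. ✓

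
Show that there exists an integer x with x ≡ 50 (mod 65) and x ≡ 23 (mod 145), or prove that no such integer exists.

No, no such integer exists.

gcd(65, 145) = 5. If x ≡ 50 (mod 65) and x ≡ 23 (mod 145), then x ≡ 50 (mod 5) and x ≡ 23 (mod 5).
These are incompatible: 50 − 23 = 27 is not divisible by 5.
Therefore no such x exists.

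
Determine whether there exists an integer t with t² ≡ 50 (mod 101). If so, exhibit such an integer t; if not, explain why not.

No such integer exists.

Apply Euler's criterion with the prime 101: 50 is a quadratic residue iff 50^50 ≡ 1 (mod 101), and a non-residue iff it is ≡ −1.
Squaring successively (mod 101): 50^2 = 2500 ≡ 76; 50^4 ≡ 76² = 5776 ≡ 19; 50^8 ≡ 19² = 361 ≡ 58; 50^16 ≡ 58² = 3364 ≡ 31; 50^32 ≡ 31² = 961 ≡ 52.
Since 50 = 32 + 16 + 2, 50^50 ≡ 52 · 31 · 76; multiplying out mod 101: 52·31 = 1612 ≡ 97, then 97·76 = 7372 ≡ 100. Thus 50^50 ≡ 100 ≡ −1 (mod 101).
The value −1 means 50 is a non-residue modulo 101, so t² ≡ 50 (mod 101) is impossible.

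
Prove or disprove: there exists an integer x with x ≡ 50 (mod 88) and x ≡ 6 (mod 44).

x = 50

The moduli are not coprime: gcd(88, 44) = 44. Compatibility requires 44 ∣ (6 − 50) = -44, which holds, so solutions exist.
In fact x = 50 itself already satisfies 50 mod 44 = 6.
Verify: 50 = 0·88 + 50 and 50 = 1·44 + 6. ✓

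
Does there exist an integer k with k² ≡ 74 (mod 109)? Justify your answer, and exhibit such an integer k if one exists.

k = 69 works: 69² = 4761, and 4761 − 74 = 4687 = 43·109.

k = 69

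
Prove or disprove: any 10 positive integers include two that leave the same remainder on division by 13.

No, the set {8, 9, 10, 11, 12, 13, 14, 15, 16, 17} is a counterexample.

Try 10 consecutive integers, 8, 9, …, 17. Their remainders mod 13 are 8, 9, 10, 11, 12, 0, 1, 2, 3, 4 — pairwise different, as any 10 ≤ 13 consecutive integers have distinct residues.
Hence this collection has no pair with equal remainders mod 13, disproving the claim.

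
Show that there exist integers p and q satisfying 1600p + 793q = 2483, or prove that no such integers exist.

Since gcd(1600, 793) = 1, every integer is an integer combination of 1600 and 793.
Euclidean algorithm: 1600 = 2·793 + 14, 793 = 56·14 + 9, 14 = 1·9 + 5, 9 = 1·5 + 4, 5 = 1·4 + 1, 4 = 4·1 + 0.
Working back up the chain: 1 = 5 − 1·4 = 5 − (9 − 1·5) = −9 + 2·5 = −9 + 2·(14 − 1·9) = 2·14 − 3·9 = 2·14 − 3·(793 − 56·14) = −3·793 + 170·14 = −3·793 + 170·(1600 − 2·793) = 170·1600 − 343·793. So 1600·170 + 793·(-343) = 1.
Scaling by 2483 gives the particular solution (p, q) = (422110, -851669).
Shifting by a multiple of (793, −1600) keeps it a solution: p = 422110 − 532·793 = 234, q = -851669 + 532·1600 = -469.
Indeed 1600·234 + 793·(-469) = 374400 − 371917 = 2483.

p = 234, q = -469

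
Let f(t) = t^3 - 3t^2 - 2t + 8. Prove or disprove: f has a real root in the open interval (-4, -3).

The endpoint values f(-4) = -96 and f(-3) = -40 are both negative. Claim: f(t) < 0 for every t in (-4, -3).
Shift to the endpoint -3: with t = -3 − u (0 < u < 1), one computes f(-3 − u) = -u^3 - 12u^2 - 43u - 40.
All 4 nonzero coefficients of this polynomial in u are negative; hence for u > 0 the value is a sum of negative terms (the constant -40 among them).
Therefore f(t) < 0 throughout (-4, -3), and f has no zero there.

No.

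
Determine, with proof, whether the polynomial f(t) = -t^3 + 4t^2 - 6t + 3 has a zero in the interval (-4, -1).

No.

f(-4) = 155 and f(-1) = 14, both positive.
The derivative f'(t) = -3t^2 + 8t - 6 is a quadratic with discriminant 8² − 4·(-3)·(-6) = -8 < 0; it never vanishes, so it is always negative (sign of the leading coefficient).
Hence f is strictly decreasing on ℝ, and in particular on [-4, -1]. A strictly monotone function with same-sign endpoint values stays positive on the whole interval, so f has no zero in (-4, -1).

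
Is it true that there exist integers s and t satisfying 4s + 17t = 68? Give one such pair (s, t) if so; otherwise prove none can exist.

4 and 17 are coprime, so 4s + 17t ranges over all of ℤ.
Dividing repeatedly: 17 = 4·4 + 1, 4 = 4·1 + 0.
Back-substituting, 1 = 17 − 4·4; that is, 4·(-4) + 17·1 = 1.
Multiplying through by 68: s = (-4)·68 = -272, t = 1·68 = 68 is a solution.
Shifting by a multiple of (17, −4) keeps it a solution: s = -272 + 16·17 = 0, t = 68 − 16·4 = 4.
Check: 4·0 + 17·4 = 0 + 68 = 68. ✓

s = 0, t = 4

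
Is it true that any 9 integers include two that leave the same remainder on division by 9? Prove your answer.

No, the set {22, 23, 24, 25, 26, 27, 28, 29, 30} is a counterexample.

Take the 9 consecutive integers 22, 23, …, 30: their residues mod 9 are all distinct because 9 ≤ 9.
Hence this collection has no pair with equal remainders mod 9, disproving the claim.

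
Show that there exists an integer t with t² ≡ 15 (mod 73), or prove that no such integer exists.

Apply Euler's criterion with the prime 73: 15 is a quadratic residue iff 15^36 ≡ 1 (mod 73), and a non-residue iff it is ≡ −1.
Squaring successively (mod 73): 15^2 = 225 ≡ 6; 15^4 ≡ 6² = 36 ≡ 36; 15^8 ≡ 36² = 1296 ≡ 55; 15^16 ≡ 55² = 3025 ≡ 32; 15^32 ≡ 32² = 1024 ≡ 2.
Since 36 = 32 + 4, 15^36 ≡ 2 · 36; multiplying out mod 73: 2·36 = 72 ≡ 72. Thus 15^36 ≡ 72 ≡ −1 (mod 73).
By Euler's criterion 15 is a quadratic non-residue mod 73: no t satisfies t² ≡ 15 (mod 73).

No, no such integer exists.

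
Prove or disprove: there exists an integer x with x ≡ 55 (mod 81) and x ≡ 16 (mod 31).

x = 946

The moduli 81 and 31 are coprime, so by the Chinese Remainder Theorem a unique solution modulo 2511 exists.
Any solution of the first congruence is x = 55 + 81t; substituting into the second, 81t ≡ 16 − 55 ≡ 23 (mod 31).
81 ≡ 19 (mod 31), so this reads 19t ≡ 23 (mod 31). Since 19·18 = 342 = 11·31 + 1, the inverse of 19 mod 31 is 18.
Multiplying by 18: t ≡ 18·23 = 414 ≡ 11 (mod 31).
Taking t = 11 gives x = 55 + 81·11 = 946.
Indeed 946 ≡ 55 (mod 81) and 946 ≡ 16 (mod 31).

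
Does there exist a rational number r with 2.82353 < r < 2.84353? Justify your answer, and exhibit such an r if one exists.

r = 17/6

Scale by 6: the interval becomes (16.94118, 17.06118), which contains the integer 17.
So r = 17/6 works: it is a ratio of integers, and dividing 6·2.82353 < 17 < 6·2.84353 through by 6 gives 2.82353 < 17/6 < 2.84353.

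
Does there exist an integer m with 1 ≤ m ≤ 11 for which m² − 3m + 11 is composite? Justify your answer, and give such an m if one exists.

At m = 8: 8² − 3·8 + 11 = 51 = 3·17, which is composite.

m = 8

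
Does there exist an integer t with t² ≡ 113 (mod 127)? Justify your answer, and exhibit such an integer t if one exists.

t = 85

t = 85 works: 85² = 7225, and 7225 − 113 = 7112 = 56·127.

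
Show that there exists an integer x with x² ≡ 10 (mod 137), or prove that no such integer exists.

No, no such integer exists.

Apply Euler's criterion with the prime 137: 10 is a quadratic residue iff 10^68 ≡ 1 (mod 137), and a non-residue iff it is ≡ −1.
Squaring successively (mod 137): 10^2 = 100 ≡ 100; 10^4 ≡ 100² = 10000 ≡ 136; 10^8 ≡ 136² = 18496 ≡ 1; 10^16 ≡ 1² = 1 ≡ 1; 10^32 ≡ 1² = 1 ≡ 1; 10^64 ≡ 1² = 1 ≡ 1.
Since 68 = 64 + 4, 10^68 ≡ 1 · 136; multiplying out mod 137: 1·136 = 136 ≡ 136. Thus 10^68 ≡ 136 ≡ −1 (mod 137).
The value −1 means 10 is a non-residue modulo 137, so x² ≡ 10 (mod 137) is impossible.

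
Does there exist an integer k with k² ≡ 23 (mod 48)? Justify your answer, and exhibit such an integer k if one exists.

No, no such integer exists.

Since 3 ∣ 48, a solution of k² ≡ 23 (mod 48) would also satisfy k² ≡ 23 ≡ 2 (mod 3).
Computing k² mod 3 for k = 0, 1, …, 1 (enough, by the symmetry k ↦ 3 − k) gives 0, 1.
So the quadratic residues mod 3 are {0, 1}, and 2 is not among them.
Hence no integer k has k² ≡ 23 (mod 48).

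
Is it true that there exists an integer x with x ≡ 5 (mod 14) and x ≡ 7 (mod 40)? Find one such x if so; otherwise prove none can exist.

x = 47

gcd(14, 40) = 2. A simultaneous solution exists iff 5 ≡ 7 (mod 2); here 5 mod 2 = 1 = 7 mod 2, so it does.
List candidates x ≡ 5 (mod 14): 5, 19, 33, 47. Modulo 40 these are 5, 19, 33, 7; 47 gives 7 as required.
Check: 47 mod 14 = 5, 47 mod 40 = 7. ✓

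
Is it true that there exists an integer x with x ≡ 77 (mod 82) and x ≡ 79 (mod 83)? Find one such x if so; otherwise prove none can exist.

Since 82 and 83 share no common factor, CRT says the pair of congruences has a solution (unique mod 6806).
Any solution of the first congruence is x = 77 + 82t; substituting into the second, 82t ≡ 79 − 77 ≡ 2 (mod 83).
Since 82·82 = 6724 = 81·83 + 1, the inverse of 82 mod 83 is 82.
Multiplying by 82: t ≡ 82·2 = 164 ≡ 81 (mod 83).
Taking t = 81 gives x = 77 + 82·81 = 6719.
Verify: 6719 = 81·82 + 77 and 6719 = 80·83 + 79. ✓

x = 6719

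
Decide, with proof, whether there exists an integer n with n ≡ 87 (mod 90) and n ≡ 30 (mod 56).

There is no such integer.

gcd(90, 56) = 2. If n ≡ 87 (mod 90) and n ≡ 30 (mod 56), then n ≡ 87 (mod 2) and n ≡ 30 (mod 2).
These are incompatible: 87 − 30 = 57 is not divisible by 2.
Therefore no such n exists.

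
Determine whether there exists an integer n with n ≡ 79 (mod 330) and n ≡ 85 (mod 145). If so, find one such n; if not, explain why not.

No such integer exists.

Both moduli are multiples of 5 = gcd(330, 145), so any solution would satisfy n ≡ 79 and n ≡ 85 modulo 5 simultaneously.
These are incompatible: 79 − 85 = -6 is not divisible by 5.
Hence the system has no solution.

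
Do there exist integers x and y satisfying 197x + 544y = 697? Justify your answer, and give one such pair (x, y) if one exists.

x = 357, y = -128

197 and 544 are coprime, so 197x + 544y ranges over all of ℤ.
Dividing repeatedly: 544 = 2·197 + 150, 197 = 1·150 + 47, 150 = 3·47 + 9, 47 = 5·9 + 2, 9 = 4·2 + 1, 2 = 2·1 + 0.
Working back up the chain: 1 = 9 − 4·2 = 9 − 4·(47 − 5·9) = −4·47 + 21·9 = −4·47 + 21·(150 − 3·47) = 21·150 − 67·47 = 21·150 − 67·(197 − 1·150) = −67·197 + 88·150 = −67·197 + 88·(544 − 2·197) = 88·544 − 243·197. So 197·(-243) + 544·88 = 1.
Scaling by 697 gives the particular solution (x, y) = (-169371, 61336).
Adding 312·544 to x and subtracting 312·197 from y gives the tidier solution (357, -128).
Indeed 197·357 + 544·(-128) = 70329 − 69632 = 697.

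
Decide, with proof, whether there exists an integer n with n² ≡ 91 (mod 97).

Take n = 73. Then 73² = 5329 = 54·97 + 91, so 73² ≡ 91 (mod 97).

n = 73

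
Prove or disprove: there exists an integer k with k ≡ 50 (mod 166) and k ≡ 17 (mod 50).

Both moduli are multiples of 2 = gcd(166, 50), so any solution would satisfy k ≡ 50 and k ≡ 17 modulo 2 simultaneously.
But 50 mod 2 = 0 while 17 mod 2 = 1, a contradiction.
Hence the system has no solution.

There is no such integer.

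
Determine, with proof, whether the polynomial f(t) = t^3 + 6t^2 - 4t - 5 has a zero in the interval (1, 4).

Such a root exists.

f(1) = -2 and f(4) = 139, which have opposite signs.
f is continuous everywhere (it is a polynomial), in particular on [1, 4].
By the Intermediate Value Theorem f must vanish at some point of (1, 4).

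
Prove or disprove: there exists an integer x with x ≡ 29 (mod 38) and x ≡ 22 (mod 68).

Reduce both congruences modulo 2, which divides 38 and 68: they say x ≡ 29 (mod 2) and x ≡ 22 (mod 2).
However 29 ≡ 1 and 22 ≡ 0 (mod 2), and 1 ≠ 0.
Therefore no such x exists.

There is no such integer.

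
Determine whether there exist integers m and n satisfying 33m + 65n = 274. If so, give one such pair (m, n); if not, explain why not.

m = 28, n = -10

33 and 65 are coprime, so 33m + 65n ranges over all of ℤ.
Run the Euclidean algorithm on 65 and 33: 65 = 1·33 + 32, 33 = 1·32 + 1, 32 = 32·1 + 0.
Back-substituting, 1 = 33 − 1·32 = 33 − (65 − 1·33) = −65 + 2·33; that is, 33·2 + 65·(-1) = 1.
Multiplying through by 274: m = 2·274 = 548, n = (-1)·274 = -274 is a solution.
Shifting by a multiple of (65, −33) keeps it a solution: m = 548 − 8·65 = 28, n = -274 + 8·33 = -10.
Check: 33·28 + 65·(-10) = 924 − 650 = 274. ✓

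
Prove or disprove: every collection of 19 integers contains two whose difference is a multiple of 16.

Partition the integers by their residue mod 16; there are 16 classes.
Since 19 > 16, two of the 19 integers must share a residue class by the pigeonhole principle; call them a and b.
Then a ≡ b (mod 16), i.e. 16 ∣ (a − b).

True.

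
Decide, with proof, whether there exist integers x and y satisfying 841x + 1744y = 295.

Since gcd(841, 1744) = 1, every integer is an integer combination of 841 and 1744.
Dividing repeatedly: 1744 = 2·841 + 62, 841 = 13·62 + 35, 62 = 1·35 + 27, 35 = 1·27 + 8, 27 = 3·8 + 3, 8 = 2·3 + 2, 3 = 1·2 + 1, 2 = 2·1 + 0.
Working back up the chain: 1 = 3 − 1·2 = 3 − (8 − 2·3) = −8 + 3·3 = −8 + 3·(27 − 3·8) = 3·27 − 10·8 = 3·27 − 10·(35 − 1·27) = −10·35 + 13·27 = −10·35 + 13·(62 − 1·35) = 13·62 − 23·35 = 13·62 − 23·(841 − 13·62) = −23·841 + 312·62 = −23·841 + 312·(1744 − 2·841) = 312·1744 − 647·841. So 841·(-647) + 1744·312 = 1.
Scaling by 295 gives the particular solution (x, y) = (-190865, 92040).
Shifting by a multiple of (1744, −841) keeps it a solution: x = -190865 + 110·1744 = 975, y = 92040 − 110·841 = -470.
Indeed 841·975 + 1744·(-470) = 819975 − 819680 = 295.

x = 975, y = -470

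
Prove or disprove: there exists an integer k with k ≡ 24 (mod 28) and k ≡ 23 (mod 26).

gcd(28, 26) = 2. If k ≡ 24 (mod 28) and k ≡ 23 (mod 26), then k ≡ 24 (mod 2) and k ≡ 23 (mod 2).
However 24 ≡ 0 and 23 ≡ 1 (mod 2), and 0 ≠ 1.
Therefore no such k exists.

No, no such integer exists.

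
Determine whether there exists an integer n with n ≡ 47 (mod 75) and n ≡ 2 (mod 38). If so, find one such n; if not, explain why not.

n = 572

The moduli 75 and 38 are coprime, so by the Chinese Remainder Theorem a unique solution modulo 2850 exists.
Write n = 47 + 75t and require 47 + 75t ≡ 2 (mod 38), i.e. 75t ≡ 31 (mod 38).
75 ≡ 37 (mod 38), so this reads 37t ≡ 31 (mod 38). Note 37·37 = 1369 ≡ 1 (mod 38) (as 1369 − 1 = 36·38), so 37⁻¹ ≡ 37.
Therefore t ≡ 37·31 = 1147 ≡ 7 (mod 38).
With t = 7: n = 47 + 75·7 = 572.
Indeed 572 ≡ 47 (mod 75) and 572 ≡ 2 (mod 38).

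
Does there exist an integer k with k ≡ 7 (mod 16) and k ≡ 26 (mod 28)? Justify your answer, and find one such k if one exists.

No such integer exists.

Both moduli are multiples of 4 = gcd(16, 28), so any solution would satisfy k ≡ 7 and k ≡ 26 modulo 4 simultaneously.
These are incompatible: 7 − 26 = -19 is not divisible by 4.
Hence the system has no solution.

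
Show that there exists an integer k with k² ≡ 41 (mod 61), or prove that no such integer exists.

Take k = 23. Then 23² = 529 = 8·61 + 41, so 23² ≡ 41 (mod 61).

k = 23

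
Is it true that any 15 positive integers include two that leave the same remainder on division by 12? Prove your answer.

Yes.

There are exactly 12 possible remainders on division by 12.
Since 15 > 12, two of the 15 integers must share a residue class by the pigeonhole principle; call them a and b.
So a and b have equal remainders mod 12, which is exactly what was to be shown.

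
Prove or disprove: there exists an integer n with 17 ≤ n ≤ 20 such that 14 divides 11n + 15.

For n = 17, 18 the values 202, 213 are not multiples of 14. Try n = 19: 11·19 + 15 = 224 = 16·14, which is divisible by 14.

n = 19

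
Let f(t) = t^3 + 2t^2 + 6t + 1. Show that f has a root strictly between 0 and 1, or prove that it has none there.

No such root exists.

Evaluate at the endpoints: f(0) = 1, f(1) = 10 — same sign (positive).
f'(t) = 3t^2 + 4t + 6 has discriminant 4² − 4·3·6 = -56 < 0, so f' has no real roots and is positive for every real t.
Hence f is strictly increasing on ℝ, and in particular on [0, 1]. A strictly monotone function with same-sign endpoint values stays positive on the whole interval, so f has no zero in (0, 1).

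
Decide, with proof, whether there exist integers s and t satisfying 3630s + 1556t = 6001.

Any value of 3630s + 1556t is a multiple of gcd(3630, 1556) = 2.
But 6001 = 2·3000 + 1, so 2 ∤ 6001.
Hence no integers s, t satisfy the equation.

There are no such integers.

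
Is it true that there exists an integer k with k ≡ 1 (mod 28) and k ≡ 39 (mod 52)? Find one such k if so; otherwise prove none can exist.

Reduce both congruences modulo 4, which divides 28 and 52: they say k ≡ 1 (mod 4) and k ≡ 39 (mod 4).
But 1 mod 4 = 1 while 39 mod 4 = 3, a contradiction.
So no integer satisfies both congruences.

There is no such integer.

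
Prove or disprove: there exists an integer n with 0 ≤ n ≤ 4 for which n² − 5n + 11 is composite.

No such integer n in that range exists.

The values for n = 0, 1, …, 4 are 11, 7, 5, 5, 7, and each of these is prime.
So no value in the range makes the expression composite.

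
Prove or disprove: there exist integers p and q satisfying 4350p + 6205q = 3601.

No such integers exist.

gcd(4350, 6205) = 5, so every integer of the form 4350p + 6205q is a multiple of 5.
But 3601 = 5·720 + 1, so 5 ∤ 3601.
So the equation is unsolvable over ℤ.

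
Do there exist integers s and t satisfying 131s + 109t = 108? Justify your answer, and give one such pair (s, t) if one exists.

131 and 109 are coprime, so 131s + 109t ranges over all of ℤ.
Euclidean algorithm: 131 = 1·109 + 22, 109 = 4·22 + 21, 22 = 1·21 + 1, 21 = 21·1 + 0.
Back-substituting, 1 = 22 − 1·21 = 22 − (109 − 4·22) = −109 + 5·22 = −109 + 5·(131 − 1·109) = 5·131 − 6·109; that is, 131·5 + 109·(-6) = 1.
Times 108: 131·540 + 109·(-648) = 108, so (540, -648) solves it.
Subtracting 4·109 from s and adding 4·131 to t gives the tidier solution (104, -124).
Check: 131·104 + 109·(-124) = 13624 − 13516 = 108. ✓

s = 104, t = -124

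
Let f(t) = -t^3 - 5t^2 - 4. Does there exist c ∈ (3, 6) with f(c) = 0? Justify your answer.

f has no root in that interval.

f(3) = -76 and f(6) = -400, both negative, so a sign-change argument is unavailable; we show f keeps this sign on the whole interval.
Substitute t = 3 + u, where 0 < u < 3 on the interval. Expanding, f(3 + u) = -u^3 - 14u^2 - 57u - 76.
All 4 nonzero coefficients of this polynomial in u are negative; hence for u > 0 the value is a sum of negative terms (the constant -76 among them).
So f is strictly negative on (3, 6); no root exists in the interval.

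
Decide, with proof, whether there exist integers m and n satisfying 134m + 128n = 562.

gcd(134, 128) = 2, and 2 divides 562, so integer solutions exist.
Dividing through by 2 reduces the equation to 67m + 64n = 281.
Euclidean algorithm: 67 = 1·64 + 3, 64 = 21·3 + 1, 3 = 3·1 + 0.
Unwinding: 1 = 64 − 21·3 = 64 − 21·(67 − 1·64) = −21·67 + 22·64, i.e. 67·(-21) + 64·22 = 1.
Times 281: 67·(-5901) + 64·6182 = 281, so (-5901, 6182) solves it.
Shifting by a multiple of (64, −67) keeps it a solution: m = -5901 + 93·64 = 51, n = 6182 − 93·67 = -49.
Check: 134·51 + 128·(-49) = 6834 − 6272 = 562. ✓

m = 51, n = -49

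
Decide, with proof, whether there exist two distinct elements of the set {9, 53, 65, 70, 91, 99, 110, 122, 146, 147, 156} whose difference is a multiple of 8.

9 mod 8 = 1 and 65 mod 8 = 1, so 65 − 9 = 56 = 7·8.

9 and 65 are such a pair.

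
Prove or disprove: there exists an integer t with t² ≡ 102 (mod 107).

t = 67

Take t = 67. Then 67² = 4489 = 41·107 + 102, so 67² ≡ 102 (mod 107).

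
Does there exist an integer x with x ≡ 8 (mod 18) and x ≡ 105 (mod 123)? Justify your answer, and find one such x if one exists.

Both moduli are multiples of 3 = gcd(18, 123), so any solution would satisfy x ≡ 8 and x ≡ 105 modulo 3 simultaneously.
However 8 ≡ 2 and 105 ≡ 0 (mod 3), and 2 ≠ 0.
Hence the system has no solution.

There is no such integer.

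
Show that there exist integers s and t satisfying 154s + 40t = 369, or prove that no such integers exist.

Any value of 154s + 40t is a multiple of gcd(154, 40) = 2.
But 369 = 2·184 + 1, so 2 ∤ 369.
Hence no integers s, t satisfy the equation.

No, no such integers exist.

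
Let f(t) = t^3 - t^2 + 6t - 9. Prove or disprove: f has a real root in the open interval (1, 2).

Yes, f has a root in the interval.

f(1) = -3 and f(2) = 7, which have opposite signs.
Since f is a polynomial it is continuous on [1, 2].
By the Intermediate Value Theorem, f takes the value 0 somewhere in the open interval.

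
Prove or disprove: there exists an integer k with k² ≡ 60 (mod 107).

Apply Euler's criterion with the prime 107: 60 is a quadratic residue iff 60^53 ≡ 1 (mod 107), and a non-residue iff it is ≡ −1.
Squaring successively (mod 107): 60^2 = 3600 ≡ 69; 60^4 ≡ 69² = 4761 ≡ 53; 60^8 ≡ 53² = 2809 ≡ 27; 60^16 ≡ 27² = 729 ≡ 87; 60^32 ≡ 87² = 7569 ≡ 79.
Since 53 = 32 + 16 + 4 + 1, 60^53 ≡ 79 · 87 · 53 · 60; multiplying out mod 107: 79·87 = 6873 ≡ 25, then 25·53 = 1325 ≡ 41, then 41·60 = 2460 ≡ 106. Thus 60^53 ≡ 106 ≡ −1 (mod 107).
By Euler's criterion 60 is a quadratic non-residue mod 107: no k satisfies k² ≡ 60 (mod 107).

There is no such integer.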